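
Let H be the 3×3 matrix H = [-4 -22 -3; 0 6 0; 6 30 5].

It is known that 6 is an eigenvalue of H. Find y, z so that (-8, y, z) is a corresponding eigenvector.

We need (H - 6I)v = 0.
H - 6I = [[-10, -22, -3], [0, 0, 0], [6, 30, -1]].
Row 1: (-10)·-8 + (-22)·y + (-3)·z = 0
Row 2: (0)·-8 + (0)·y + (0)·z = 0
Row 3: (6)·-8 + (30)·y + (-1)·z = 0
Solving gives y = 2, z = 12.
Check: H·(-8, 2, 12) = (-48, 12, 72) = 6·(-8, 2, 12).

2, 12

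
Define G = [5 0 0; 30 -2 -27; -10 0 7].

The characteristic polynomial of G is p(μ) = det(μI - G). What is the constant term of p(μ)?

70

p(μ) = μ^3 - 10μ^2 + 11μ + 70.
The constant term is 70.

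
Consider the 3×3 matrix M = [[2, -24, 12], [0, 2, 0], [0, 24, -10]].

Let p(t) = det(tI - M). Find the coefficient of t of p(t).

p(t) = t^3 + 6t^2 - 36t + 40.
The coefficient of t is -36.

-36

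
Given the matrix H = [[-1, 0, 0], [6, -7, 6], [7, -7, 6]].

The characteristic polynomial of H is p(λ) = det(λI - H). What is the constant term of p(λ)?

p(λ) = λ^3 + 2λ^2 + λ.
The constant term is 0.

0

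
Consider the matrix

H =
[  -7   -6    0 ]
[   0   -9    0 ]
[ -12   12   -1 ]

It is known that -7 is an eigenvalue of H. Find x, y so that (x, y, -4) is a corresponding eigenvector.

We need (H + 7I)v = 0.
H + 7I = [[0, -6, 0], [0, -2, 0], [-12, 12, 6]].
Row 1: (0)·x + (-6)·y + (0)·-4 = 0
Row 2: (0)·x + (-2)·y + (0)·-4 = 0
Row 3: (-12)·x + (12)·y + (6)·-4 = 0
Solving gives x = -2, y = 0.
Check: H·(-2, 0, -4) = (14, 0, 28) = -7·(-2, 0, -4).

-2, 0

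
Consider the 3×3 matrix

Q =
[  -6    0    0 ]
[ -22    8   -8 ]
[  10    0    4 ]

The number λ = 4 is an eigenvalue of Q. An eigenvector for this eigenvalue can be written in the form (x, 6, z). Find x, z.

0, 3

We need (Q - 4I)v = 0.
Q - 4I = [[-10, 0, 0], [-22, 4, -8], [10, 0, 0]].
Row 1: (-10)·x + (0)·6 + (0)·z = 0
Row 2: (-22)·x + (4)·6 + (-8)·z = 0
Row 3: (10)·x + (0)·6 + (0)·z = 0
Solving gives x = 0, z = 3.
Check: Q·(0, 6, 3) = (0, 24, 12) = 4·(0, 6, 3).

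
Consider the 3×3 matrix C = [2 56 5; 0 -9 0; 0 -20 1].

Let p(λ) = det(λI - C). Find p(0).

p(0) = det(0·I − C) = det(−C) = (−1)^3·det(C).
det(C) = -18, so p(0) = 18.

18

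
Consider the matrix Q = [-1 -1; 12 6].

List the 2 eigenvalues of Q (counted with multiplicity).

2, 3

det(Q - λI) = (-1 - λ)(6 - λ) - (-1)·(12) = λ^2 - 5λ + 6.
This factors as (λ - 2)·(λ - 3) = 0.
Eigenvalues: 2, 3.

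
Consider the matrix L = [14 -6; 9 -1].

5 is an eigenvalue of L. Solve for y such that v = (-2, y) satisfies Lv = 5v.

-3

We need (L - 5I)v = 0.
L - 5I = [[9, -6], [9, -6]].
Row 1: (9)·-2 + (-6)·y = 0
Row 2: (9)·-2 + (-6)·y = 0
Solving gives y = -3.
Check: L·(-2, -3) = (-10, -15) = 5·(-2, -3).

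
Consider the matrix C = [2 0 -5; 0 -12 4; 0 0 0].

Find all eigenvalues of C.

C is upper triangular, so its eigenvalues are the diagonal entries.
Diagonal: 2, -12, 0.

-12, 0, 2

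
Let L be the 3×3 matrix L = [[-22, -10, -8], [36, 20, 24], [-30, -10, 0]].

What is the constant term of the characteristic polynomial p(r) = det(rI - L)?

p(0) = det(0·I − L) = det(−L) = (−1)^3·det(L).
det(L) = 0, so p(0) = 0.

0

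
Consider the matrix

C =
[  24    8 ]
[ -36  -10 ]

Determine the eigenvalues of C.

det(C - λI) = (24 - λ)(-10 - λ) - (8)·(-36) = λ^2 - 14λ + 48.
This factors as (λ - 6)·(λ - 8) = 0.
Eigenvalues: 6, 8.

6, 8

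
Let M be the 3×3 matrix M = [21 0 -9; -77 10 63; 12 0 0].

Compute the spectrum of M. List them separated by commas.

9, 10, 12

The characteristic polynomial is p(μ) = det(μI - M).
Cofactor expansion gives p(μ) = μ^3 - 31μ^2 + 318μ - 1080.
Rational-root test: μ = 9 gives p(9) = 0.
Factor out (μ - 9): p(μ) = (μ - 9)·(μ^2 - 22μ + 120).
The quadratic factors as (μ - 10)·(μ - 12).
Eigenvalues: 9, 10, 12.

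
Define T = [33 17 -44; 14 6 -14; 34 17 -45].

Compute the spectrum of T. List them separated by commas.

-11, -1, 6

The characteristic polynomial is p(t) = det(tI - T).
Cofactor expansion gives p(t) = t^3 + 6t^2 - 61t - 66.
Since p(6) = 0, t = 6 is a root.
Factor out (t - 6): p(t) = (t - 6)·(t^2 + 12t + 11).
The quadratic factors as (t + 11)·(t + 1).
Eigenvalues: -11, -1, 6.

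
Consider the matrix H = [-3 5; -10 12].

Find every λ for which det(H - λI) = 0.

2, 7

det(H - λI) = (-3 - λ)(12 - λ) - (5)·(-10) = λ^2 - 9λ + 14.
This factors as (λ - 2)·(λ - 7) = 0.
Eigenvalues: 2, 7.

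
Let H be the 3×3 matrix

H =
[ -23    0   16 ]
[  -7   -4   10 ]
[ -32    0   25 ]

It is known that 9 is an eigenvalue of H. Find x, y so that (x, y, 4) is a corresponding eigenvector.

2, 2

We need (H - 9I)v = 0.
H - 9I = [[-32, 0, 16], [-7, -13, 10], [-32, 0, 16]].
Row 1: (-32)·x + (0)·y + (16)·4 = 0
Row 2: (-7)·x + (-13)·y + (10)·4 = 0
Row 3: (-32)·x + (0)·y + (16)·4 = 0
Solving gives x = 2, y = 2.
Check: H·(2, 2, 4) = (18, 18, 36) = 9·(2, 2, 4).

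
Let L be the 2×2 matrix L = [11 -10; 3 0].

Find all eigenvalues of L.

det(L - tI) = (11 - t)(0 - t) - (-10)·(3) = t^2 - 11t + 30.
This factors as (t - 5)·(t - 6) = 0.
Eigenvalues: 5, 6.

5, 6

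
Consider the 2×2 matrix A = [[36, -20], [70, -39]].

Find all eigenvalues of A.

det(A - tI) = (36 - t)(-39 - t) - (-20)·(70) = t^2 + 3t - 4.
This factors as (t + 4)·(t - 1) = 0.
Eigenvalues: -4, 1.

-4, 1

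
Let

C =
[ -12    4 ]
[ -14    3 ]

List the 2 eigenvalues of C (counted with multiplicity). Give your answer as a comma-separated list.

det(C - tI) = (-12 - t)(3 - t) - (4)·(-14) = t^2 + 9t + 20.
This factors as (t + 5)·(t + 4) = 0.
Eigenvalues: -5, -4.

-5, -4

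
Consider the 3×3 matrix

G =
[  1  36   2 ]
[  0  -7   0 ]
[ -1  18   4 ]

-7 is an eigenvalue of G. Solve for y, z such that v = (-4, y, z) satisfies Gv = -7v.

We need (G + 7I)v = 0.
G + 7I = [[8, 36, 2], [0, 0, 0], [-1, 18, 11]].
Row 1: (8)·-4 + (36)·y + (2)·z = 0
Row 2: (0)·-4 + (0)·y + (0)·z = 0
Row 3: (-1)·-4 + (18)·y + (11)·z = 0
Solving gives y = 1, z = -2.
Check: G·(-4, 1, -2) = (28, -7, 14) = -7·(-4, 1, -2).

1, -2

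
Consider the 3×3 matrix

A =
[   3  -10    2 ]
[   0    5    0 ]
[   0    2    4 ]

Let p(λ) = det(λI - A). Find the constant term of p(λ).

-60

p(λ) = λ^3 - 12λ^2 + 47λ - 60.
The constant term is -60.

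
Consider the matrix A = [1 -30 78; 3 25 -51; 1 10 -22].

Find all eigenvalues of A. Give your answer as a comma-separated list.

Compute the characteristic polynomial p(μ) = det(μI - A).
Cofactor expansion gives p(μ) = μ^3 - 4μ^2 - 25μ + 100.
Since p(5) = 0, μ = 5 is a root.
Dividing by (μ - 5) leaves μ^2 + μ - 20.
The quadratic factors as (μ + 5)·(μ - 4).
Eigenvalues: -5, 4, 5.

-5, 4, 5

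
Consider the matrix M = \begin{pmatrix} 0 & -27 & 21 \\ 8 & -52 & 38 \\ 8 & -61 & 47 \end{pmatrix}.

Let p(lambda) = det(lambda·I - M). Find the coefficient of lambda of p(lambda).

p(lambda) = lambda^3 + 5·lambda^2 - 78·lambda - 432.
The coefficient of lambda is -78.

-78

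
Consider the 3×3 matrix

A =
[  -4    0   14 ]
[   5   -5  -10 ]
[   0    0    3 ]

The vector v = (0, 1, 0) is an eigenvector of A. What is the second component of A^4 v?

First find the eigenvalue: Av = (0, -5, 0) = -5·(0, 1, 0), so λ = -5.
Then A^4 v = λ^4·v = (-5)^4·(0, 1, 0) = 625·(0, 1, 0) = (0, 625, 0).

625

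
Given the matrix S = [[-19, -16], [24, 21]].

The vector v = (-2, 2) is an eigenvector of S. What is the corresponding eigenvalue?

-3

Compute Sv: S·(-2, 2) = (6, -6).
Since Sv = λv, compare component 1: 6 = λ·-2, so λ = -3.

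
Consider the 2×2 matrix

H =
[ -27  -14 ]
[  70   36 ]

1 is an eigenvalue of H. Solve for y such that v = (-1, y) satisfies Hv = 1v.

We need (H - 1I)v = 0.
H - 1I = [[-28, -14], [70, 35]].
Row 1: (-28)·-1 + (-14)·y = 0
Row 2: (70)·-1 + (35)·y = 0
Solving gives y = 2.
Check: H·(-1, 2) = (-1, 2) = 1·(-1, 2).

2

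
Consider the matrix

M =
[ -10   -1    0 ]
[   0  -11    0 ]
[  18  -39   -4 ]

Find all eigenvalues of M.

-11, -10, -4

Compute the characteristic polynomial p(t) = det(tI - M).
Expanding the 3×3 determinant: p(t) = t^3 + 25t^2 + 194t + 440.
Since p(-4) = 0, t = -4 is a root.
Factor out (t + 4): p(t) = (t + 4)·(t^2 + 21t + 110).
The quadratic factors as (t + 11)·(t + 10).
Eigenvalues: -11, -10, -4.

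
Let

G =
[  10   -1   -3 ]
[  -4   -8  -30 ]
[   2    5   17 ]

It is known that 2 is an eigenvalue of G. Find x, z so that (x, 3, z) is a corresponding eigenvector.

We need (G - 2I)v = 0.
G - 2I = [[8, -1, -3], [-4, -10, -30], [2, 5, 15]].
Row 1: (8)·x + (-1)·3 + (-3)·z = 0
Row 2: (-4)·x + (-10)·3 + (-30)·z = 0
Row 3: (2)·x + (5)·3 + (15)·z = 0
Solving gives x = 0, z = -1.
Check: G·(0, 3, -1) = (0, 6, -2) = 2·(0, 3, -1).

0, -1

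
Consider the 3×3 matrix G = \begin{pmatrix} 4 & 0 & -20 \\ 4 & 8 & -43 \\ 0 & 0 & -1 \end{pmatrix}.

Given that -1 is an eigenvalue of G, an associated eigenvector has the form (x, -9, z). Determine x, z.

-12, -3

We need (G + 1I)v = 0.
G + 1I = [[5, 0, -20], [4, 9, -43], [0, 0, 0]].
Row 1: (5)·x + (0)·-9 + (-20)·z = 0
Row 2: (4)·x + (9)·-9 + (-43)·z = 0
Row 3: (0)·x + (0)·-9 + (0)·z = 0
Solving gives x = -12, z = -3.
Check: G·(-12, -9, -3) = (12, 9, 3) = -1·(-12, -9, -3).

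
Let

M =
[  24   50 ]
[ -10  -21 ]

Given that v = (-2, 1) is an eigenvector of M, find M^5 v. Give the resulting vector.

(2, -1)

First find the eigenvalue: Mv = (2, -1) = -1·(-2, 1), so λ = -1.
Then M^5 v = λ^5·v = (-1)^5·(-2, 1) = -1·(-2, 1) = (2, -1).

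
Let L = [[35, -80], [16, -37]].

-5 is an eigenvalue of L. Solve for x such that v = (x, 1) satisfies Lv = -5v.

2

We need (L + 5I)v = 0.
L + 5I = [[40, -80], [16, -32]].
Row 1: (40)·x + (-80)·1 = 0
Row 2: (16)·x + (-32)·1 = 0
Solving gives x = 2.
Check: L·(2, 1) = (-10, -5) = -5·(2, 1).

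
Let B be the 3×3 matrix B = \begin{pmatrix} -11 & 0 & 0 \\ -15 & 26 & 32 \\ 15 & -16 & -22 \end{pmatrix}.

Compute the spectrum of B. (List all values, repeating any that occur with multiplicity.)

Set up det(λI - B) = 0.
Expanding the 3×3 determinant: p(λ) = λ^3 + 7λ^2 - 104λ - 660.
Since p(10) = 0, λ = 10 is a root.
Factor out (λ - 10): p(λ) = (λ - 10)·(λ^2 + 17λ + 66).
The quadratic factors as (λ + 11)·(λ + 6).
Eigenvalues: -11, -6, 10.

-11, -6, 10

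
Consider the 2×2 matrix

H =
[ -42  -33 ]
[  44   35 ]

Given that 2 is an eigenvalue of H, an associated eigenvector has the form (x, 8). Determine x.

We need (H - 2I)v = 0.
H - 2I = [[-44, -33], [44, 33]].
Row 1: (-44)·x + (-33)·8 = 0
Row 2: (44)·x + (33)·8 = 0
Solving gives x = -6.
Check: H·(-6, 8) = (-12, 16) = 2·(-6, 8).

-6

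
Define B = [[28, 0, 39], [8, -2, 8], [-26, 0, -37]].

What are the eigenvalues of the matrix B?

Compute the characteristic polynomial p(λ) = det(λI - B).
Expanding along the first row, p(λ) = λ^3 + 11λ^2 - 4λ - 44.
Rational-root test: λ = -2 gives p(-2) = 0.
Dividing by (λ + 2) leaves λ^2 + 9λ - 22.
The quadratic factors as (λ + 11)·(λ - 2).
Eigenvalues: -11, -2, 2.

-11, -2, 2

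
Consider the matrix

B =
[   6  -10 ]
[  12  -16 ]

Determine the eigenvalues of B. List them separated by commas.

det(B - λI) = (6 - λ)(-16 - λ) - (-10)·(12) = λ^2 + 10λ + 24.
This factors as (λ + 6)·(λ + 4) = 0.
Eigenvalues: -6, -4.

-6, -4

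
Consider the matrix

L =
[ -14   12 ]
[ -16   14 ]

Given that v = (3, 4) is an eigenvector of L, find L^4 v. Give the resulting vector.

(48, 64)

First find the eigenvalue: Lv = (6, 8) = 2·(3, 4), so λ = 2.
Then L^4 v = λ^4·v = 2^4·(3, 4) = 16·(3, 4) = (48, 64).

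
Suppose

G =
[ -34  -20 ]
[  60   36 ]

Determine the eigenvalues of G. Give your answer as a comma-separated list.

-4, 6

det(G - μI) = (-34 - μ)(36 - μ) - (-20)·(60) = μ^2 - 2μ - 24.
This factors as (μ + 4)·(μ - 6) = 0.
Eigenvalues: -4, 6.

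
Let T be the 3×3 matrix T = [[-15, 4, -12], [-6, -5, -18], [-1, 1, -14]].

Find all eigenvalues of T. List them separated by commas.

-12, -11, -11

Set up det(λI - T) = 0.
Cofactor expansion gives p(λ) = λ^3 + 34λ^2 + 385λ + 1452.
Rational-root test: λ = -11 gives p(-11) = 0.
Factor out (λ + 11): p(λ) = (λ + 11)·(λ^2 + 23λ + 132).
The quadratic factors as (λ + 12)·(λ + 11).
Eigenvalues: -12, -11, -11.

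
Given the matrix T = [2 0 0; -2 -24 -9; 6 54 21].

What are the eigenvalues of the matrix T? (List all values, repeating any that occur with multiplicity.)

-6, 2, 3

Compute the characteristic polynomial p(r) = det(rI - T).
Cofactor expansion gives p(r) = r^3 + r^2 - 24r + 36.
Rational-root test: r = 2 gives p(2) = 0.
Factor out (r - 2): p(r) = (r - 2)·(r^2 + 3r - 18).
The quadratic factors as (r + 6)·(r - 3).
Eigenvalues: -6, 2, 3.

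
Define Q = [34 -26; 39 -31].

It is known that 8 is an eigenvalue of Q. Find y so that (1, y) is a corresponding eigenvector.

1

We need (Q - 8I)v = 0.
Q - 8I = [[26, -26], [39, -39]].
Row 1: (26)·1 + (-26)·y = 0
Row 2: (39)·1 + (-39)·y = 0
Solving gives y = 1.
Check: Q·(1, 1) = (8, 8) = 8·(1, 1).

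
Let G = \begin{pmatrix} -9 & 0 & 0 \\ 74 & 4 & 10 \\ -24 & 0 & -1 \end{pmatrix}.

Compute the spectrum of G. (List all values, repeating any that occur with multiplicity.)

Compute the characteristic polynomial p(r) = det(rI - G).
Cofactor expansion gives p(r) = r^3 + 6r^2 - 31r - 36.
Try r = -1: p(-1) = 0, so -1 is a root.
Dividing by (r + 1) leaves r^2 + 5r - 36.
The quadratic factors as (r + 9)·(r - 4).
Eigenvalues: -9, -1, 4.

-9, -1, 4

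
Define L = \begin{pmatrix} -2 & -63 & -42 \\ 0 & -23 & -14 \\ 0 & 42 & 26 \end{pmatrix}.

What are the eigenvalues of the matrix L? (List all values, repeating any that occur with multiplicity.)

-2, -2, 5

The characteristic polynomial is p(lambda) = det(lambda·I - L).
Expanding the 3×3 determinant: p(lambda) = lambda^3 - lambda^2 - 16·lambda - 20.
Since p(5) = 0, lambda = 5 is a root.
Factor out (lambda - 5): p(lambda) = (lambda - 5)·(lambda^2 + 4·lambda + 4).
The quadratic factor is (lambda + 2)^2.
Eigenvalues: -2, -2, 5.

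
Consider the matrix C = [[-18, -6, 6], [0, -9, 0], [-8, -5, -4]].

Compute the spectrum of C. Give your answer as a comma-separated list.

-12, -10, -9

Compute the characteristic polynomial p(t) = det(tI - C).
Expanding the 3×3 determinant: p(t) = t^3 + 31t^2 + 318t + 1080.
Since p(-9) = 0, t = -9 is a root.
Dividing by (t + 9) leaves t^2 + 22t + 120.
The quadratic factors as (t + 12)·(t + 10).
Eigenvalues: -12, -10, -9.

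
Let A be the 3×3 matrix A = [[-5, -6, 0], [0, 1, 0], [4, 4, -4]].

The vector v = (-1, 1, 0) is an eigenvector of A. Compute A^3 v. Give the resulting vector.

(-1, 1, 0)

First find the eigenvalue: Av = (-1, 1, 0) = 1·(-1, 1, 0), so λ = 1.
Then A^3 v = λ^3·v = 1^3·(-1, 1, 0) = 1·(-1, 1, 0) = (-1, 1, 0).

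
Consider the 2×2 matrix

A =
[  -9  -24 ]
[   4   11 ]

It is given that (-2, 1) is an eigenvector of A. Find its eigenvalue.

Compute Av: A·(-2, 1) = (-6, 3).
Since Av = λv, compare component 1: -6 = λ·-2, so λ = 3.

3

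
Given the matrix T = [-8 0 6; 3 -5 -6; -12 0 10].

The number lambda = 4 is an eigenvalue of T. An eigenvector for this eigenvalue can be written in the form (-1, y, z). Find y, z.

1, -2

We need (T - 4I)v = 0.
T - 4I = [[-12, 0, 6], [3, -9, -6], [-12, 0, 6]].
Row 1: (-12)·-1 + (0)·y + (6)·z = 0
Row 2: (3)·-1 + (-9)·y + (-6)·z = 0
Row 3: (-12)·-1 + (0)·y + (6)·z = 0
Solving gives y = 1, z = -2.
Check: T·(-1, 1, -2) = (-4, 4, -8) = 4·(-1, 1, -2).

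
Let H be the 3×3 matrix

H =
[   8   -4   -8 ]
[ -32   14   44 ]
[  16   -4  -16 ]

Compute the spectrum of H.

Set up det(λI - H) = 0.
Expanding along the first row, p(λ) = λ^3 - 6λ^2 - 64λ + 384.
Rational-root test: λ = 6 gives p(6) = 0.
Factor out (λ - 6): p(λ) = (λ - 6)·(λ^2 - 64).
The quadratic factors as (λ + 8)·(λ - 8).
Eigenvalues: -8, 6, 8.

-8, 6, 8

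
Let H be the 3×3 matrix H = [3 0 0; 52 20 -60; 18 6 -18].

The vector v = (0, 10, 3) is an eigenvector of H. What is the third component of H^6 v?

192

First find the eigenvalue: Hv = (0, 20, 6) = 2·(0, 10, 3), so λ = 2.
Then H^6 v = λ^6·v = 2^6·(0, 10, 3) = 64·(0, 10, 3) = (0, 640, 192).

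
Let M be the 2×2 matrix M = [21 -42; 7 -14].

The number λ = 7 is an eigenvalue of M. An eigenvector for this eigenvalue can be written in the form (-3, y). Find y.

We need (M - 7I)v = 0.
M - 7I = [[14, -42], [7, -21]].
Row 1: (14)·-3 + (-42)·y = 0
Row 2: (7)·-3 + (-21)·y = 0
Solving gives y = -1.
Check: M·(-3, -1) = (-21, -7) = 7·(-3, -1).

-1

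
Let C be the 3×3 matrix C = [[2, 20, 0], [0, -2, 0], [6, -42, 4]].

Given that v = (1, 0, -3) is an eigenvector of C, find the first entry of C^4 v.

First find the eigenvalue: Cv = (2, 0, -6) = 2·(1, 0, -3), so λ = 2.
Then C^4 v = λ^4·v = 2^4·(1, 0, -3) = 16·(1, 0, -3) = (16, 0, -48).

16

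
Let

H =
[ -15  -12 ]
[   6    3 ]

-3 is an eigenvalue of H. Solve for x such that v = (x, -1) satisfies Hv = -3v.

1

We need (H + 3I)v = 0.
H + 3I = [[-12, -12], [6, 6]].
Row 1: (-12)·x + (-12)·-1 = 0
Row 2: (6)·x + (6)·-1 = 0
Solving gives x = 1.
Check: H·(1, -1) = (-3, 3) = -3·(1, -1).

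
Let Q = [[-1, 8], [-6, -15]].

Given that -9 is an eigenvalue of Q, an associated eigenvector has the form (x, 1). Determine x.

-1

We need (Q + 9I)v = 0.
Q + 9I = [[8, 8], [-6, -6]].
Row 1: (8)·x + (8)·1 = 0
Row 2: (-6)·x + (-6)·1 = 0
Solving gives x = -1.
Check: Q·(-1, 1) = (9, -9) = -9·(-1, 1).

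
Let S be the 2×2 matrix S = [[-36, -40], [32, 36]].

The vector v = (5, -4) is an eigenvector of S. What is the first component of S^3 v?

First find the eigenvalue: Sv = (-20, 16) = -4·(5, -4), so λ = -4.
Then S^3 v = λ^3·v = (-4)^3·(5, -4) = -64·(5, -4) = (-320, 256).

-320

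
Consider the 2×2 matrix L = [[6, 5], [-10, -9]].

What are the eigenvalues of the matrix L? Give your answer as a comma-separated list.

-4, 1

det(L - λI) = (6 - λ)(-9 - λ) - (5)·(-10) = λ^2 + 3λ - 4.
This factors as (λ + 4)·(λ - 1) = 0.
Eigenvalues: -4, 1.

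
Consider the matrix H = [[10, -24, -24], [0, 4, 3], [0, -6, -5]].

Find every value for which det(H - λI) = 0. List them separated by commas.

-2, 1, 10

Compute the characteristic polynomial p(lambda) = det(lambda·I - H).
Expanding the 3×3 determinant: p(lambda) = lambda^3 - 9·lambda^2 - 12·lambda + 20.
Try lambda = 1: p(1) = 0, so 1 is a root.
Dividing by (lambda - 1) leaves lambda^2 - 8·lambda - 20.
The quadratic factors as (lambda + 2)·(lambda - 10).
Eigenvalues: -2, 1, 10.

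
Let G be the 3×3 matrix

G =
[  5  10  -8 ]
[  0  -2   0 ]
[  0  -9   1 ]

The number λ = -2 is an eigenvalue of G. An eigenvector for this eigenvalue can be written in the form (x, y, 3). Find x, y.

We need (G + 2I)v = 0.
G + 2I = [[7, 10, -8], [0, 0, 0], [0, -9, 3]].
Row 1: (7)·x + (10)·y + (-8)·3 = 0
Row 2: (0)·x + (0)·y + (0)·3 = 0
Row 3: (0)·x + (-9)·y + (3)·3 = 0
Solving gives x = 2, y = 1.
Check: G·(2, 1, 3) = (-4, -2, -6) = -2·(2, 1, 3).

2, 1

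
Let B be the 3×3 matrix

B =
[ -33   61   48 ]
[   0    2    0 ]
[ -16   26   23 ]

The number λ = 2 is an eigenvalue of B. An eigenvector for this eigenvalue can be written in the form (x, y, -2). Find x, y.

-1, 1

We need (B - 2I)v = 0.
B - 2I = [[-35, 61, 48], [0, 0, 0], [-16, 26, 21]].
Row 1: (-35)·x + (61)·y + (48)·-2 = 0
Row 2: (0)·x + (0)·y + (0)·-2 = 0
Row 3: (-16)·x + (26)·y + (21)·-2 = 0
Solving gives x = -1, y = 1.
Check: B·(-1, 1, -2) = (-2, 2, -4) = 2·(-1, 1, -2).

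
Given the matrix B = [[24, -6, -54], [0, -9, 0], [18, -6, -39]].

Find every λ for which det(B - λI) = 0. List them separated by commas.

-12, -9, -3

The characteristic polynomial is p(lambda) = det(lambda·I - B).
Expanding the 3×3 determinant: p(lambda) = lambda^3 + 24·lambda^2 + 171·lambda + 324.
Rational-root test: lambda = -3 gives p(-3) = 0.
Dividing by (lambda + 3) leaves lambda^2 + 21·lambda + 108.
The quadratic factors as (lambda + 12)·(lambda + 9).
Eigenvalues: -12, -9, -3.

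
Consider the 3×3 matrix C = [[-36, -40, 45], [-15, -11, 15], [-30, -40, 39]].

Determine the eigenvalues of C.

-11, -6, 9

Set up det(μI - C) = 0.
Expanding the 3×3 determinant: p(μ) = μ^3 + 8μ^2 - 87μ - 594.
Rational-root test: μ = -6 gives p(-6) = 0.
Factor out (μ + 6): p(μ) = (μ + 6)·(μ^2 + 2μ - 99).
The quadratic factors as (μ + 11)·(μ - 9).
Eigenvalues: -11, -6, 9.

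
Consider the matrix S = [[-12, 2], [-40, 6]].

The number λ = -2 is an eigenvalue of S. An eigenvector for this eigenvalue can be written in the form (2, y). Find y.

10

We need (S + 2I)v = 0.
S + 2I = [[-10, 2], [-40, 8]].
Row 1: (-10)·2 + (2)·y = 0
Row 2: (-40)·2 + (8)·y = 0
Solving gives y = 10.
Check: S·(2, 10) = (-4, -20) = -2·(2, 10).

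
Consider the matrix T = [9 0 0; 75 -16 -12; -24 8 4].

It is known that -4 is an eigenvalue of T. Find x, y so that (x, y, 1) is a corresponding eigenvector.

0, -1

We need (T + 4I)v = 0.
T + 4I = [[13, 0, 0], [75, -12, -12], [-24, 8, 8]].
Row 1: (13)·x + (0)·y + (0)·1 = 0
Row 2: (75)·x + (-12)·y + (-12)·1 = 0
Row 3: (-24)·x + (8)·y + (8)·1 = 0
Solving gives x = 0, y = -1.
Check: T·(0, -1, 1) = (0, 4, -4) = -4·(0, -1, 1).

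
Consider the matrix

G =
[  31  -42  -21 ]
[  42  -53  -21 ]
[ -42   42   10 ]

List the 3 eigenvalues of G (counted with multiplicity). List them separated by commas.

-11, -11, 10

Set up det(tI - G) = 0.
Cofactor expansion gives p(t) = t^3 + 12t^2 - 99t - 1210.
Try t = 10: p(10) = 0, so 10 is a root.
Dividing by (t - 10) leaves t^2 + 22t + 121.
The quadratic factor is (t + 11)^2.
Eigenvalues: -11, -11, 10.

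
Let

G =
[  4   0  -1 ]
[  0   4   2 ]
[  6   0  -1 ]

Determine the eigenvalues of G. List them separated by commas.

The characteristic polynomial is p(λ) = det(λI - G).
Cofactor expansion gives p(λ) = λ^3 - 7λ^2 + 14λ - 8.
Since p(4) = 0, λ = 4 is a root.
Factor out (λ - 4): p(λ) = (λ - 4)·(λ^2 - 3λ + 2).
The quadratic factors as (λ - 1)·(λ - 2).
Eigenvalues: 1, 2, 4.

1, 2, 4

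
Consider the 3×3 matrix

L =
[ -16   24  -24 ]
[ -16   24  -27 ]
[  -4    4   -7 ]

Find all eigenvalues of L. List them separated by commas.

Compute the characteristic polynomial p(r) = det(rI - L).
Cofactor expansion gives p(r) = r^3 - r^2 - 44r - 96.
Since p(-3) = 0, r = -3 is a root.
Dividing by (r + 3) leaves r^2 - 4r - 32.
The quadratic factors as (r + 4)·(r - 8).
Eigenvalues: -4, -3, 8.

-4, -3, 8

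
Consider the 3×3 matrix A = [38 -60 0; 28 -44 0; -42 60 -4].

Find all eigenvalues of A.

-4, -4, -2

Set up det(λI - A) = 0.
Expanding along the first row, p(λ) = λ^3 + 10λ^2 + 32λ + 32.
Try λ = -2: p(-2) = 0, so -2 is a root.
Factor out (λ + 2): p(λ) = (λ + 2)·(λ^2 + 8λ + 16).
The quadratic factor is (λ + 4)^2.
Eigenvalues: -4, -4, -2.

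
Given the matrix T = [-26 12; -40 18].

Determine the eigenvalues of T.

-6, -2

det(T - λI) = (-26 - λ)(18 - λ) - (12)·(-40) = λ^2 + 8λ + 12.
This factors as (λ + 6)·(λ + 2) = 0.
Eigenvalues: -6, -2.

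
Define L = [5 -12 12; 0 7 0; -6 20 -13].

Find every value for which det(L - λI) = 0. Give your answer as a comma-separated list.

-7, -1, 7

The characteristic polynomial is p(λ) = det(λI - L).
Expanding the 3×3 determinant: p(λ) = λ^3 + λ^2 - 49λ - 49.
Since p(-1) = 0, λ = -1 is a root.
Dividing by (λ + 1) leaves λ^2 - 49.
The quadratic factors as (λ + 7)·(λ - 7).
Eigenvalues: -7, -1, 7.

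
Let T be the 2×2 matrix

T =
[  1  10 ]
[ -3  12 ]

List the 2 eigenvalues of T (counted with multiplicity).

6, 7

det(T - μI) = (1 - μ)(12 - μ) - (10)·(-3) = μ^2 - 13μ + 42.
This factors as (μ - 6)·(μ - 7) = 0.
Eigenvalues: 6, 7.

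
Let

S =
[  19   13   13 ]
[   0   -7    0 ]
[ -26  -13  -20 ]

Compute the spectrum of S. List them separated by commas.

The characteristic polynomial is p(lambda) = det(lambda·I - S).
Expanding the 3×3 determinant: p(lambda) = lambda^3 + 8·lambda^2 - 35·lambda - 294.
Try lambda = 6: p(6) = 0, so 6 is a root.
Dividing by (lambda - 6) leaves lambda^2 + 14·lambda + 49.
The quadratic factor is (lambda + 7)^2.
Eigenvalues: -7, -7, 6.

-7, -7, 6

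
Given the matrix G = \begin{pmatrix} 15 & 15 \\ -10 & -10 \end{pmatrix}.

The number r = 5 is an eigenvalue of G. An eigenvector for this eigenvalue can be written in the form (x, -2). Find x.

We need (G - 5I)v = 0.
G - 5I = [[10, 15], [-10, -15]].
Row 1: (10)·x + (15)·-2 = 0
Row 2: (-10)·x + (-15)·-2 = 0
Solving gives x = 3.
Check: G·(3, -2) = (15, -10) = 5·(3, -2).

3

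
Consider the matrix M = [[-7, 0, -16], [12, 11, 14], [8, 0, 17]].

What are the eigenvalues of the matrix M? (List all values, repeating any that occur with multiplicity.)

1, 9, 11

Compute the characteristic polynomial p(λ) = det(λI - M).
Cofactor expansion gives p(λ) = λ^3 - 21λ^2 + 119λ - 99.
Rational-root test: λ = 1 gives p(1) = 0.
Dividing by (λ - 1) leaves λ^2 - 20λ + 99.
The quadratic factors as (λ - 9)·(λ - 11).
Eigenvalues: 1, 9, 11.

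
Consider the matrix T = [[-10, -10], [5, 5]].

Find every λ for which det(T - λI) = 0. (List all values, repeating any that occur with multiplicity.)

det(T - μI) = (-10 - μ)(5 - μ) - (-10)·(5) = μ^2 + 5μ.
This factors as (μ + 5)·μ = 0.
Eigenvalues: -5, 0.

-5, 0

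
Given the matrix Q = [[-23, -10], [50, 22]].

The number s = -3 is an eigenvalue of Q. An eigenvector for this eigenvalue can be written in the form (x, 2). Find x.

We need (Q + 3I)v = 0.
Q + 3I = [[-20, -10], [50, 25]].
Row 1: (-20)·x + (-10)·2 = 0
Row 2: (50)·x + (25)·2 = 0
Solving gives x = -1.
Check: Q·(-1, 2) = (3, -6) = -3·(-1, 2).

-1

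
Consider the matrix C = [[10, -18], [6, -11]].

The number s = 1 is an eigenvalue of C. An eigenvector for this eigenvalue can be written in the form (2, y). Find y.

We need (C - 1I)v = 0.
C - 1I = [[9, -18], [6, -12]].
Row 1: (9)·2 + (-18)·y = 0
Row 2: (6)·2 + (-12)·y = 0
Solving gives y = 1.
Check: C·(2, 1) = (2, 1) = 1·(2, 1).

1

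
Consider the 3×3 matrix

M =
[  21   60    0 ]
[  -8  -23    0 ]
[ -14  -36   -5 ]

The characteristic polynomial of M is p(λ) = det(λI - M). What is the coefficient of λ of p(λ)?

7

p(λ) = λ^3 + 7λ^2 + 7λ - 15.
The coefficient of λ is 7.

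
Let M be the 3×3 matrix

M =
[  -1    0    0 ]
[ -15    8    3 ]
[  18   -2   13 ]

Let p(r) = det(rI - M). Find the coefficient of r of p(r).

89

p(r) = r^3 - 20r^2 + 89r + 110.
The coefficient of r is 89.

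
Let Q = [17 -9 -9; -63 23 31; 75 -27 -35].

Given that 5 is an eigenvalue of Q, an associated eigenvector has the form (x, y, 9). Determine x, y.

We need (Q - 5I)v = 0.
Q - 5I = [[12, -9, -9], [-63, 18, 31], [75, -27, -40]].
Row 1: (12)·x + (-9)·y + (-9)·9 = 0
Row 2: (-63)·x + (18)·y + (31)·9 = 0
Row 3: (75)·x + (-27)·y + (-40)·9 = 0
Solving gives x = 3, y = -5.
Check: Q·(3, -5, 9) = (15, -25, 45) = 5·(3, -5, 9).

3, -5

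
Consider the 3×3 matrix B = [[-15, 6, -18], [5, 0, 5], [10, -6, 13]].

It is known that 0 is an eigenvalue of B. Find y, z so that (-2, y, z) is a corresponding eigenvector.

1, 2

We need (B)v = 0.
B = [[-15, 6, -18], [5, 0, 5], [10, -6, 13]].
Row 1: (-15)·-2 + (6)·y + (-18)·z = 0
Row 2: (5)·-2 + (0)·y + (5)·z = 0
Row 3: (10)·-2 + (-6)·y + (13)·z = 0
Solving gives y = 1, z = 2.
Check: B·(-2, 1, 2) = (0, 0, 0) = 0·(-2, 1, 2).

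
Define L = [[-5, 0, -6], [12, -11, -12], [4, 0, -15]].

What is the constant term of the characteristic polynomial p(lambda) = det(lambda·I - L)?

1089

p(0) = det(0·I − L) = det(−L) = (−1)^3·det(L).
det(L) = -1089, so p(0) = 1089.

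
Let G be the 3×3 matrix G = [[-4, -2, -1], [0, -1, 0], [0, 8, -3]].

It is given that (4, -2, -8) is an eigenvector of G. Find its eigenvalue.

Compute Gv: G·(4, -2, -8) = (-4, 2, 8).
Since Gv = λv, compare component 1: -4 = λ·4, so λ = -1.

-1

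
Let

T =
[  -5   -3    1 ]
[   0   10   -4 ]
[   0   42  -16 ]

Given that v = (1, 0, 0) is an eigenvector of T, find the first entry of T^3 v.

-125

First find the eigenvalue: Tv = (-5, 0, 0) = -5·(1, 0, 0), so λ = -5.
Then T^3 v = λ^3·v = (-5)^3·(1, 0, 0) = -125·(1, 0, 0) = (-125, 0, 0).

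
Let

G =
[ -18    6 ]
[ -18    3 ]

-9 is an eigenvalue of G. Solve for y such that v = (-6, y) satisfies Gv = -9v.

We need (G + 9I)v = 0.
G + 9I = [[-9, 6], [-18, 12]].
Row 1: (-9)·-6 + (6)·y = 0
Row 2: (-18)·-6 + (12)·y = 0
Solving gives y = -9.
Check: G·(-6, -9) = (54, 81) = -9·(-6, -9).

-9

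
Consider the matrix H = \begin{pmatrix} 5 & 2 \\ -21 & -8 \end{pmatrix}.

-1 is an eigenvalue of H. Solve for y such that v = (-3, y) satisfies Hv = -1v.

9

We need (H + 1I)v = 0.
H + 1I = [[6, 2], [-21, -7]].
Row 1: (6)·-3 + (2)·y = 0
Row 2: (-21)·-3 + (-7)·y = 0
Solving gives y = 9.
Check: H·(-3, 9) = (3, -9) = -1·(-3, 9).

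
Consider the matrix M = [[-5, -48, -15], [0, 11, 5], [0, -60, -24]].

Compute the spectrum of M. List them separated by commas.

-9, -5, -4

The characteristic polynomial is p(λ) = det(λI - M).
Expanding along the first row, p(λ) = λ^3 + 18λ^2 + 101λ + 180.
Rational-root test: λ = -5 gives p(-5) = 0.
Dividing by (λ + 5) leaves λ^2 + 13λ + 36.
The quadratic factors as (λ + 9)·(λ + 4).
Eigenvalues: -9, -5, -4.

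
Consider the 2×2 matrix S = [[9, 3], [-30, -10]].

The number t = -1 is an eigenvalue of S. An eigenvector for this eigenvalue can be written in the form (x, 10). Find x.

-3

We need (S + 1I)v = 0.
S + 1I = [[10, 3], [-30, -9]].
Row 1: (10)·x + (3)·10 = 0
Row 2: (-30)·x + (-9)·10 = 0
Solving gives x = -3.
Check: S·(-3, 10) = (3, -10) = -1·(-3, 10).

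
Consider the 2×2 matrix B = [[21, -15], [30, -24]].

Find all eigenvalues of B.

det(B - λI) = (21 - λ)(-24 - λ) - (-15)·(30) = λ^2 + 3λ - 54.
This factors as (λ + 9)·(λ - 6) = 0.
Eigenvalues: -9, 6.

-9, 6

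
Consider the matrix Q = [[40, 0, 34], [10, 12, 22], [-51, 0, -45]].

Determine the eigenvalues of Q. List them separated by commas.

The characteristic polynomial is p(λ) = det(λI - Q).
Expanding the 3×3 determinant: p(λ) = λ^3 - 7λ^2 - 126λ + 792.
Since p(-11) = 0, λ = -11 is a root.
Factor out (λ + 11): p(λ) = (λ + 11)·(λ^2 - 18λ + 72).
The quadratic factors as (λ - 6)·(λ - 12).
Eigenvalues: -11, 6, 12.

-11, 6, 12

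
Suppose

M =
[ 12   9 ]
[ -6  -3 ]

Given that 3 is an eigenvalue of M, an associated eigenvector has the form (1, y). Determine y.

-1

We need (M - 3I)v = 0.
M - 3I = [[9, 9], [-6, -6]].
Row 1: (9)·1 + (9)·y = 0
Row 2: (-6)·1 + (-6)·y = 0
Solving gives y = -1.
Check: M·(1, -1) = (3, -3) = 3·(1, -1).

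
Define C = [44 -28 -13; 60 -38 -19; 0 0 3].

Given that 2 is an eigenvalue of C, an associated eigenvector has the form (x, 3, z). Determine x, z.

We need (C - 2I)v = 0.
C - 2I = [[42, -28, -13], [60, -40, -19], [0, 0, 1]].
Row 1: (42)·x + (-28)·3 + (-13)·z = 0
Row 2: (60)·x + (-40)·3 + (-19)·z = 0
Row 3: (0)·x + (0)·3 + (1)·z = 0
Solving gives x = 2, z = 0.
Check: C·(2, 3, 0) = (4, 6, 0) = 2·(2, 3, 0).

2, 0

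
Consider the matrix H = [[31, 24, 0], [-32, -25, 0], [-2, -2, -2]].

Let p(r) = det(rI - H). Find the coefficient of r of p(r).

-19

p(r) = r^3 - 4r^2 - 19r - 14.
The coefficient of r is -19.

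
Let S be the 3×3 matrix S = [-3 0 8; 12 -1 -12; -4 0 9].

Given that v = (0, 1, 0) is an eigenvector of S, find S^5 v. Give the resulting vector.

(0, -1, 0)

First find the eigenvalue: Sv = (0, -1, 0) = -1·(0, 1, 0), so λ = -1.
Then S^5 v = λ^5·v = (-1)^5·(0, 1, 0) = -1·(0, 1, 0) = (0, -1, 0).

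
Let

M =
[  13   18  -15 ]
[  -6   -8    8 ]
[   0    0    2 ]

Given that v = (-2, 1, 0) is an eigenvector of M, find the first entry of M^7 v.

-32768

First find the eigenvalue: Mv = (-8, 4, 0) = 4·(-2, 1, 0), so λ = 4.
Then M^7 v = λ^7·v = 4^7·(-2, 1, 0) = 16384·(-2, 1, 0) = (-32768, 16384, 0).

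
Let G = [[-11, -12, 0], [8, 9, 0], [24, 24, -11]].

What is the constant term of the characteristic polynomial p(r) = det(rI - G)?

-33

p(0) = det(0·I − G) = det(−G) = (−1)^3·det(G).
det(G) = 33, so p(0) = -33.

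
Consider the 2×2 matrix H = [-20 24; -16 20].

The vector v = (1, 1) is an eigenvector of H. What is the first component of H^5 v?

1024

First find the eigenvalue: Hv = (4, 4) = 4·(1, 1), so λ = 4.
Then H^5 v = λ^5·v = 4^5·(1, 1) = 1024·(1, 1) = (1024, 1024).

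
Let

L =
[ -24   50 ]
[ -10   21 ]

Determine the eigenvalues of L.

det(L - rI) = (-24 - r)(21 - r) - (50)·(-10) = r^2 + 3r - 4.
This factors as (r + 4)·(r - 1) = 0.
Eigenvalues: -4, 1.

-4, 1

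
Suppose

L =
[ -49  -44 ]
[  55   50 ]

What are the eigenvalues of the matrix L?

det(L - lambda·I) = (-49 - lambda)(50 - lambda) - (-44)·(55) = lambda^2 - lambda - 30.
This factors as (lambda + 5)·(lambda - 6) = 0.
Eigenvalues: -5, 6.

-5, 6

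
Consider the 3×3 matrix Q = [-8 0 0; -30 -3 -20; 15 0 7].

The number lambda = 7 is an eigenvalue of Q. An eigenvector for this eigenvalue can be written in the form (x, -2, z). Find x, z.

We need (Q - 7I)v = 0.
Q - 7I = [[-15, 0, 0], [-30, -10, -20], [15, 0, 0]].
Row 1: (-15)·x + (0)·-2 + (0)·z = 0
Row 2: (-30)·x + (-10)·-2 + (-20)·z = 0
Row 3: (15)·x + (0)·-2 + (0)·z = 0
Solving gives x = 0, z = 1.
Check: Q·(0, -2, 1) = (0, -14, 7) = 7·(0, -2, 1).

0, 1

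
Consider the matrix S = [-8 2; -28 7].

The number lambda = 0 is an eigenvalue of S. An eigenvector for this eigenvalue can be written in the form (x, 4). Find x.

1

We need (S)v = 0.
S = [[-8, 2], [-28, 7]].
Row 1: (-8)·x + (2)·4 = 0
Row 2: (-28)·x + (7)·4 = 0
Solving gives x = 1.
Check: S·(1, 4) = (0, 0) = 0·(1, 4).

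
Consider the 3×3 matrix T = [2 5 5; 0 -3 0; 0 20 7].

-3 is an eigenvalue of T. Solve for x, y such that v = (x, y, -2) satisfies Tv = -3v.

1, 1

We need (T + 3I)v = 0.
T + 3I = [[5, 5, 5], [0, 0, 0], [0, 20, 10]].
Row 1: (5)·x + (5)·y + (5)·-2 = 0
Row 2: (0)·x + (0)·y + (0)·-2 = 0
Row 3: (0)·x + (20)·y + (10)·-2 = 0
Solving gives x = 1, y = 1.
Check: T·(1, 1, -2) = (-3, -3, 6) = -3·(1, 1, -2).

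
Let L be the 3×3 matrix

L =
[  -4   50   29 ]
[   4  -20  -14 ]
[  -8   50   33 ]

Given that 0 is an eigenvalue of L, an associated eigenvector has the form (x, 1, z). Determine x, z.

We need (L)v = 0.
L = [[-4, 50, 29], [4, -20, -14], [-8, 50, 33]].
Row 1: (-4)·x + (50)·1 + (29)·z = 0
Row 2: (4)·x + (-20)·1 + (-14)·z = 0
Row 3: (-8)·x + (50)·1 + (33)·z = 0
Solving gives x = -2, z = -2.
Check: L·(-2, 1, -2) = (0, 0, 0) = 0·(-2, 1, -2).

-2, -2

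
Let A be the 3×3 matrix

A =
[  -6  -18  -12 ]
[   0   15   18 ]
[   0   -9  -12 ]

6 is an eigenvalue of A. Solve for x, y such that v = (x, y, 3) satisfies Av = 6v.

6, -6

We need (A - 6I)v = 0.
A - 6I = [[-12, -18, -12], [0, 9, 18], [0, -9, -18]].
Row 1: (-12)·x + (-18)·y + (-12)·3 = 0
Row 2: (0)·x + (9)·y + (18)·3 = 0
Row 3: (0)·x + (-9)·y + (-18)·3 = 0
Solving gives x = 6, y = -6.
Check: A·(6, -6, 3) = (36, -36, 18) = 6·(6, -6, 3).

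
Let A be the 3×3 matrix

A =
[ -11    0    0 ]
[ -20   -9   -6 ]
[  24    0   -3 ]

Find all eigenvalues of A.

The characteristic polynomial is p(μ) = det(μI - A).
Cofactor expansion gives p(μ) = μ^3 + 23μ^2 + 159μ + 297.
Rational-root test: μ = -9 gives p(-9) = 0.
Dividing by (μ + 9) leaves μ^2 + 14μ + 33.
The quadratic factors as (μ + 11)·(μ + 3).
Eigenvalues: -11, -9, -3.

-11, -9, -3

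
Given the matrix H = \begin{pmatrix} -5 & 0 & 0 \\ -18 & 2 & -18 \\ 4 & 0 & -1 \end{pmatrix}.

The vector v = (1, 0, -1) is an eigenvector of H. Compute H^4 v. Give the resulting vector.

First find the eigenvalue: Hv = (-5, 0, 5) = -5·(1, 0, -1), so λ = -5.
Then H^4 v = λ^4·v = (-5)^4·(1, 0, -1) = 625·(1, 0, -1) = (625, 0, -625).

(625, 0, -625)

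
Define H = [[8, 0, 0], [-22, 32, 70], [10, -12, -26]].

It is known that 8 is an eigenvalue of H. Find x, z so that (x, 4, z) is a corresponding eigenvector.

-2, -2

We need (H - 8I)v = 0.
H - 8I = [[0, 0, 0], [-22, 24, 70], [10, -12, -34]].
Row 1: (0)·x + (0)·4 + (0)·z = 0
Row 2: (-22)·x + (24)·4 + (70)·z = 0
Row 3: (10)·x + (-12)·4 + (-34)·z = 0
Solving gives x = -2, z = -2.
Check: H·(-2, 4, -2) = (-16, 32, -16) = 8·(-2, 4, -2).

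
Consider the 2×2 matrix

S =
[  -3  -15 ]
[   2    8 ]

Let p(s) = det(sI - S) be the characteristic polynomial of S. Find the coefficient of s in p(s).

The coefficient of s of det(sI - S) is −trace(S).
trace(S) = (-3) + (8) = 5, so the coefficient is -5.

-5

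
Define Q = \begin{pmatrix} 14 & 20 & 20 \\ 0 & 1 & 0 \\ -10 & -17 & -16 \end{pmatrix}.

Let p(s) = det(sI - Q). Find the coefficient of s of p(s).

p(s) = s^3 + s^2 - 26s + 24.
The coefficient of s is -26.

-26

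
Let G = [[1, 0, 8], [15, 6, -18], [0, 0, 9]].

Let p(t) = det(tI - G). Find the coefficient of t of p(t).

p(t) = t^3 - 16t^2 + 69t - 54.
The coefficient of t is 69.

69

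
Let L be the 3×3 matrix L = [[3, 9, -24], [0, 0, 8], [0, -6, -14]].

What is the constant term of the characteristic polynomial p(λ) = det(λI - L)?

p(0) = det(0·I − L) = det(−L) = (−1)^3·det(L).
det(L) = 144, so p(0) = -144.

-144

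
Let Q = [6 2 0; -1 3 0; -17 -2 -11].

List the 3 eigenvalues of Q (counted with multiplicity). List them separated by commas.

-11, 4, 5

Set up det(rI - Q) = 0.
Cofactor expansion gives p(r) = r^3 + 2r^2 - 79r + 220.
Try r = 5: p(5) = 0, so 5 is a root.
Factor out (r - 5): p(r) = (r - 5)·(r^2 + 7r - 44).
The quadratic factors as (r + 11)·(r - 4).
Eigenvalues: -11, 4, 5.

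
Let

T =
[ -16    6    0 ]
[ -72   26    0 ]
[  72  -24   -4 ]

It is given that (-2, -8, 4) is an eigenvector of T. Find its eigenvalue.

Compute Tv: T·(-2, -8, 4) = (-16, -64, 32).
Since Tv = λv, compare component 1: -16 = λ·-2, so λ = 8.

8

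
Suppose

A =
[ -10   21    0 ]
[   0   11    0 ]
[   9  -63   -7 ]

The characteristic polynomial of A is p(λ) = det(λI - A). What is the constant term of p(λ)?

-770

p(λ) = λ^3 + 6λ^2 - 117λ - 770.
The constant term is -770.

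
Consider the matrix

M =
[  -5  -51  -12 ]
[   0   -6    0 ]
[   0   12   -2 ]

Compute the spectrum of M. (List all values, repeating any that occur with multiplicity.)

-6, -5, -2

Set up det(rI - M) = 0.
Expanding the 3×3 determinant: p(r) = r^3 + 13r^2 + 52r + 60.
Rational-root test: r = -6 gives p(-6) = 0.
Dividing by (r + 6) leaves r^2 + 7r + 10.
The quadratic factors as (r + 5)·(r + 2).
Eigenvalues: -6, -5, -2.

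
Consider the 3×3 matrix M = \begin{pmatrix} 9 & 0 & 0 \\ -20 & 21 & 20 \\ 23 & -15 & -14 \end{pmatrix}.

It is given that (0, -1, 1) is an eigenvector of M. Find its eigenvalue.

Compute Mv: M·(0, -1, 1) = (0, -1, 1).
Since Mv = λv, compare component 2: -1 = λ·-1, so λ = 1.

1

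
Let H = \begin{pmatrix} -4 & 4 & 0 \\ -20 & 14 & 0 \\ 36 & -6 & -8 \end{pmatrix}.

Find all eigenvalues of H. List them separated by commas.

-8, 4, 6

Set up det(μI - H) = 0.
Expanding along the first row, p(μ) = μ^3 - 2μ^2 - 56μ + 192.
Since p(6) = 0, μ = 6 is a root.
Factor out (μ - 6): p(μ) = (μ - 6)·(μ^2 + 4μ - 32).
The quadratic factors as (μ + 8)·(μ - 4).
Eigenvalues: -8, 4, 6.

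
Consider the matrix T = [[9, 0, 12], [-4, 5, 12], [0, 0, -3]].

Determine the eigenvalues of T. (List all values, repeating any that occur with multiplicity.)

Compute the characteristic polynomial p(lambda) = det(lambda·I - T).
Expanding along the first row, p(lambda) = lambda^3 - 11·lambda^2 + 3·lambda + 135.
Since p(-3) = 0, lambda = -3 is a root.
Factor out (lambda + 3): p(lambda) = (lambda + 3)·(lambda^2 - 14·lambda + 45).
The quadratic factors as (lambda - 5)·(lambda - 9).
Eigenvalues: -3, 5, 9.

-3, 5, 9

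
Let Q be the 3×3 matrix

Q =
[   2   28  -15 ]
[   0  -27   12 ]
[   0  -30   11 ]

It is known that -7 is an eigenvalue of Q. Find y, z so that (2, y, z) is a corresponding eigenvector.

We need (Q + 7I)v = 0.
Q + 7I = [[9, 28, -15], [0, -20, 12], [0, -30, 18]].
Row 1: (9)·2 + (28)·y + (-15)·z = 0
Row 2: (0)·2 + (-20)·y + (12)·z = 0
Row 3: (0)·2 + (-30)·y + (18)·z = 0
Solving gives y = -6, z = -10.
Check: Q·(2, -6, -10) = (-14, 42, 70) = -7·(2, -6, -10).

-6, -10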